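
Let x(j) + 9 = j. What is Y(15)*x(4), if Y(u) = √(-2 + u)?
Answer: -5*√13 ≈ -18.028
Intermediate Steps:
x(j) = -9 + j
Y(15)*x(4) = √(-2 + 15)*(-9 + 4) = √13*(-5) = -5*√13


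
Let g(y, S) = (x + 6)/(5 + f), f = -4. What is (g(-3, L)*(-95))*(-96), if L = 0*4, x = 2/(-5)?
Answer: 51072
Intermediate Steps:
x = -2/5 (x = 2*(-1/5) = -2/5 ≈ -0.40000)
L = 0
g(y, S) = 28/5 (g(y, S) = (-2/5 + 6)/(5 - 4) = (28/5)/1 = (28/5)*1 = 28/5)
(g(-3, L)*(-95))*(-96) = ((28/5)*(-95))*(-96) = -532*(-96) = 51072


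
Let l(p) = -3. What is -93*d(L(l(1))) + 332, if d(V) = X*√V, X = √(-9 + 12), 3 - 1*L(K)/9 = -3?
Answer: 332 - 837*√2 ≈ -851.70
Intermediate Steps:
L(K) = 54 (L(K) = 27 - 9*(-3) = 27 + 27 = 54)
X = √3 ≈ 1.7320
d(V) = √3*√V
-93*d(L(l(1))) + 332 = -93*√3*√54 + 332 = -93*√3*3*√6 + 332 = -837*√2 + 332 = 332 - 837*√2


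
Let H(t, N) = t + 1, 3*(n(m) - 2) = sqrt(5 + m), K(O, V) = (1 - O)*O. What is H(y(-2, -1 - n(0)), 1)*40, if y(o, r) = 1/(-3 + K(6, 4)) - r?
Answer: 5240/33 + 40*sqrt(5)/3 ≈ 188.60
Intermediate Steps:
K(O, V) = O*(1 - O)
n(m) = 2 + sqrt(5 + m)/3
y(o, r) = -1/33 - r (y(o, r) = 1/(-3 + 6*(1 - 1*6)) - r = 1/(-3 + 6*(1 - 6)) - r = 1/(-3 + 6*(-5)) - r = 1/(-3 - 30) - r = 1/(-33) - r = -1/33 - r)
H(t, N) = 1 + t
H(y(-2, -1 - n(0)), 1)*40 = (1 + (-1/33 - (-1 - (2 + sqrt(5 + 0)/3))))*40 = (1 + (-1/33 - (-1 - (2 + sqrt(5)/3))))*40 = (1 + (-1/33 - (-1 + (-2 - sqrt(5)/3))))*40 = (1 + (-1/33 - (-3 - sqrt(5)/3)))*40 = (1 + (-1/33 + (3 + sqrt(5)/3)))*40 = (1 + (98/33 + sqrt(5)/3))*40 = (131/33 + sqrt(5)/3)*40 = 5240/33 + 40*sqrt(5)/3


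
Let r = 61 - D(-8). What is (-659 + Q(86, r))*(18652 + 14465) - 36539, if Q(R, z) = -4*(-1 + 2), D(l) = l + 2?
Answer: -21993110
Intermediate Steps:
D(l) = 2 + l
r = 67 (r = 61 - (2 - 8) = 61 - 1*(-6) = 61 + 6 = 67)
Q(R, z) = -4 (Q(R, z) = -4*1 = -4)
(-659 + Q(86, r))*(18652 + 14465) - 36539 = (-659 - 4)*(18652 + 14465) - 36539 = -663*33117 - 36539 = -21956571 - 36539 = -21993110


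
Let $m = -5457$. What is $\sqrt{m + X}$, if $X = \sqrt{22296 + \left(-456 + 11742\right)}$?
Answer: $\sqrt{-5457 + \sqrt{33582}} \approx 72.621 i$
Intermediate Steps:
$X = \sqrt{33582}$ ($X = \sqrt{22296 + 11286} = \sqrt{33582} \approx 183.25$)
$\sqrt{m + X} = \sqrt{-5457 + \sqrt{33582}}$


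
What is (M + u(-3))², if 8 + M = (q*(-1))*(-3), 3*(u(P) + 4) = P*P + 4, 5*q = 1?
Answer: 11236/225 ≈ 49.938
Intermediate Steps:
q = ⅕ (q = (⅕)*1 = ⅕ ≈ 0.20000)
u(P) = -8/3 + P²/3 (u(P) = -4 + (P*P + 4)/3 = -4 + (P² + 4)/3 = -4 + (4 + P²)/3 = -4 + (4/3 + P²/3) = -8/3 + P²/3)
M = -37/5 (M = -8 + ((⅕)*(-1))*(-3) = -8 - ⅕*(-3) = -8 + ⅗ = -37/5 ≈ -7.4000)
(M + u(-3))² = (-37/5 + (-8/3 + (⅓)*(-3)²))² = (-37/5 + (-8/3 + (⅓)*9))² = (-37/5 + (-8/3 + 3))² = (-37/5 + ⅓)² = (-106/15)² = 11236/225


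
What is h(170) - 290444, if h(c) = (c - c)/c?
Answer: -290444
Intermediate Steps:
h(c) = 0 (h(c) = 0/c = 0)
h(170) - 290444 = 0 - 290444 = -290444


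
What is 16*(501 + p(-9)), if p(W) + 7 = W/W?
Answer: 7920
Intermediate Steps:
p(W) = -6 (p(W) = -7 + W/W = -7 + 1 = -6)
16*(501 + p(-9)) = 16*(501 - 6) = 16*495 = 7920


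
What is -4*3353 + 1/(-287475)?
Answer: -3855614701/287475 ≈ -13412.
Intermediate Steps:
-4*3353 + 1/(-287475) = -13412 - 1/287475 = -3855614701/287475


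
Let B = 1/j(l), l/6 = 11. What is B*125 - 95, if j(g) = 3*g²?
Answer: -1241335/13068 ≈ -94.990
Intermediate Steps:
l = 66 (l = 6*11 = 66)
B = 1/13068 (B = 1/(3*66²) = 1/(3*4356) = 1/13068 ≈ 7.6523e-5)
B*125 - 95 = (1/13068)*125 - 95 = 125/13068 - 95 = -1241335/13068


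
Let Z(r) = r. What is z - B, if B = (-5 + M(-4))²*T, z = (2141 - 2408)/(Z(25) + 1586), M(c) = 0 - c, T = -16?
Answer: 8503/537 ≈ 15.834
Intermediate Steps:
M(c) = -c
z = -89/537 (z = (2141 - 2408)/(25 + 1586) = -267/1611 = -267*1/1611 = -89/537 ≈ -0.16574)
B = -16 (B = (-5 - 1*(-4))²*(-16) = (-5 + 4)²*(-16) = (-1)²*(-16) = 1*(-16) = -16)
z - B = -89/537 - 1*(-16) = -89/537 + 16 = 8503/537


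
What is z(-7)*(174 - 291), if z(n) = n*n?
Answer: -5733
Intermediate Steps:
z(n) = n²
z(-7)*(174 - 291) = (-7)²*(174 - 291) = 49*(-117) = -5733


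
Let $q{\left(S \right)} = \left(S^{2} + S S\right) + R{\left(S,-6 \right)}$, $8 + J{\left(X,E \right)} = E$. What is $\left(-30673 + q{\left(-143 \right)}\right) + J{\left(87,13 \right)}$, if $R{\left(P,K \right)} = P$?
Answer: $10087$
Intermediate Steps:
$J{\left(X,E \right)} = -8 + E$
$q{\left(S \right)} = S + 2 S^{2}$ ($q{\left(S \right)} = \left(S^{2} + S S\right) + S = \left(S^{2} + S^{2}\right) + S = 2 S^{2} + S = S + 2 S^{2}$)
$\left(-30673 + q{\left(-143 \right)}\right) + J{\left(87,13 \right)} = \left(-30673 - 143 \left(1 + 2 \left(-143\right)\right)\right) + \left(-8 + 13\right) = \left(-30673 - 143 \left(1 - 286\right)\right) + 5 = \left(-30673 - -40755\right) + 5 = \left(-30673 + 40755\right) + 5 = 10082 + 5 = 10087$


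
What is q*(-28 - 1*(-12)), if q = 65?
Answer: -1040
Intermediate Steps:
q*(-28 - 1*(-12)) = 65*(-28 - 1*(-12)) = 65*(-28 + 12) = 65*(-16) = -1040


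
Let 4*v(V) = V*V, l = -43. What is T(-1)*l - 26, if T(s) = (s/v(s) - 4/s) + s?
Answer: 17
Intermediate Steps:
v(V) = V**2/4 (v(V) = (V*V)/4 = V**2/4)
T(s) = s (T(s) = (s/((s**2/4)) - 4/s) + s = (s*(4/s**2) - 4/s) + s = (4/s - 4/s) + s = 0 + s = s)
T(-1)*l - 26 = -1*(-43) - 26 = 43 - 26 = 17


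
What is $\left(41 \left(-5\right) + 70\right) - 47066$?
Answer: $-47201$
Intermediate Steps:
$\left(41 \left(-5\right) + 70\right) - 47066 = \left(-205 + 70\right) - 47066 = -135 - 47066 = -47201$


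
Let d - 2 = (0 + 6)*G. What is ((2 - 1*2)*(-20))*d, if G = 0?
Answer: 0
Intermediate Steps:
d = 2 (d = 2 + (0 + 6)*0 = 2 + 6*0 = 2 + 0 = 2)
((2 - 1*2)*(-20))*d = ((2 - 1*2)*(-20))*2 = ((2 - 2)*(-20))*2 = (0*(-20))*2 = 0*2 = 0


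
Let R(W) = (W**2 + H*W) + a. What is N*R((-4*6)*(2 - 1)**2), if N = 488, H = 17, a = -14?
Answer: 75152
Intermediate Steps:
R(W) = -14 + W**2 + 17*W (R(W) = (W**2 + 17*W) - 14 = -14 + W**2 + 17*W)
N*R((-4*6)*(2 - 1)**2) = 488*(-14 + ((-4*6)*(2 - 1)**2)**2 + 17*((-4*6)*(2 - 1)**2)) = 488*(-14 + (-24*1**2)**2 + 17*(-24*1**2)) = 488*(-14 + (-24*1)**2 + 17*(-24*1)) = 488*(-14 + (-24)**2 + 17*(-24)) = 488*(-14 + 576 - 408) = 488*154 = 75152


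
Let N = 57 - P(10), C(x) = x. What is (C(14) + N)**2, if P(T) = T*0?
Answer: 5041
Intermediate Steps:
P(T) = 0
N = 57 (N = 57 - 1*0 = 57 + 0 = 57)
(C(14) + N)**2 = (14 + 57)**2 = 71**2 = 5041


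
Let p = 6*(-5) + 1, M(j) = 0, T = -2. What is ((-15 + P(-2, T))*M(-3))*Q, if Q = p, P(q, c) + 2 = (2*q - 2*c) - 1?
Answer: 0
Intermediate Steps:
p = -29 (p = -30 + 1 = -29)
P(q, c) = -3 - 2*c + 2*q (P(q, c) = -2 + ((2*q - 2*c) - 1) = -2 + ((-2*c + 2*q) - 1) = -2 + (-1 - 2*c + 2*q) = -3 - 2*c + 2*q)
Q = -29
((-15 + P(-2, T))*M(-3))*Q = ((-15 + (-3 - 2*(-2) + 2*(-2)))*0)*(-29) = ((-15 + (-3 + 4 - 4))*0)*(-29) = ((-15 - 3)*0)*(-29) = -18*0*(-29) = 0*(-29) = 0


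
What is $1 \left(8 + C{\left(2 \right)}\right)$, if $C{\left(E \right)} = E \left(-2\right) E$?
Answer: $0$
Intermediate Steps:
$C{\left(E \right)} = - 2 E^{2}$ ($C{\left(E \right)} = - 2 E E = - 2 E^{2}$)
$1 \left(8 + C{\left(2 \right)}\right) = 1 \left(8 - 2 \cdot 2^{2}\right) = 1 \left(8 - 8\right) = 1 \cdot 0 = 0$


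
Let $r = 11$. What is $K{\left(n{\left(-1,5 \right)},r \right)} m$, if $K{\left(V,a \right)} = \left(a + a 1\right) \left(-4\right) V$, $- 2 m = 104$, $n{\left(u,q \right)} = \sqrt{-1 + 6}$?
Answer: $4576 \sqrt{5} \approx 10232.0$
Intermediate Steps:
$n{\left(u,q \right)} = \sqrt{5}$
$m = -52$ ($m = \left(- \frac{1}{2}\right) 104 = -52$)
$K{\left(V,a \right)} = - 8 V a$ ($K{\left(V,a \right)} = \left(a + a\right) \left(-4\right) V = 2 a \left(-4\right) V = - 8 a V = - 8 V a$)
$K{\left(n{\left(-1,5 \right)},r \right)} m = \left(-8\right) \sqrt{5} \cdot 11 \left(-52\right) = - 88 \sqrt{5} \left(-52\right) = 4576 \sqrt{5}$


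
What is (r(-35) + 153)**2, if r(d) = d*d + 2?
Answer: 1904400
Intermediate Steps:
r(d) = 2 + d**2 (r(d) = d**2 + 2 = 2 + d**2)
(r(-35) + 153)**2 = ((2 + (-35)**2) + 153)**2 = ((2 + 1225) + 153)**2 = (1227 + 153)**2 = 1380**2 = 1904400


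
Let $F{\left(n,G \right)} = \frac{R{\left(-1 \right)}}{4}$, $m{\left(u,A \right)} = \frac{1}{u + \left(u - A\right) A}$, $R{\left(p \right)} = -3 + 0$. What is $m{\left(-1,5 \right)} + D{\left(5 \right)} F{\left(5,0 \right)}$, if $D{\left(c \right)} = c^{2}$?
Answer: $- \frac{2329}{124} \approx -18.782$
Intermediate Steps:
$R{\left(p \right)} = -3$
$m{\left(u,A \right)} = \frac{1}{u + A \left(u - A\right)}$
$F{\left(n,G \right)} = - \frac{3}{4}$
$m{\left(-1,5 \right)} + D{\left(5 \right)} F{\left(5,0 \right)} = \frac{1}{-1 - 5^{2} + 5 \left(-1\right)} + 5^{2} \left(- \frac{3}{4}\right) = \frac{1}{-1 - 25 - 5} + 25 \left(- \frac{3}{4}\right) = \frac{1}{-1 - 25 - 5} - \frac{75}{4} = \frac{1}{-31} - \frac{75}{4} = - \frac{1}{31} - \frac{75}{4} = - \frac{2329}{124}$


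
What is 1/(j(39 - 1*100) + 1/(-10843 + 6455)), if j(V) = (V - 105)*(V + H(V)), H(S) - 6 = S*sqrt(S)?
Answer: 175793982332/122036172715881905 - 194971512544*I*sqrt(61)/122036172715881905 ≈ 1.4405e-6 - 1.2478e-5*I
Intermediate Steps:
H(S) = 6 + S**(3/2) (H(S) = 6 + S*sqrt(S) = 6 + S**(3/2))
j(V) = (-105 + V)*(6 + V + V**(3/2)) (j(V) = (V - 105)*(V + (6 + V**(3/2))) = (-105 + V)*(6 + V + V**(3/2)))
1/(j(39 - 1*100) + 1/(-10843 + 6455)) = 1/((-630 + (39 - 1*100)**2 + (39 - 1*100)**(5/2) - 105*(39 - 1*100)**(3/2) - 99*(39 - 1*100)) + 1/(-10843 + 6455)) = 1/((-630 + (39 - 100)**2 + (39 - 100)**(5/2) - 105*(39 - 100)**(3/2) - 99*(39 - 100)) + 1/(-4388)) = 1/((-630 + (-61)**2 + (-61)**(5/2) - (-6405)*I*sqrt(61) - 99*(-61)) - 1/4388) = 1/((-630 + 3721 + 3721*I*sqrt(61) - (-6405)*I*sqrt(61) + 6039) - 1/4388) = 1/((-630 + 3721 + 3721*I*sqrt(61) + 6405*I*sqrt(61) + 6039) - 1/4388) = 1/((9130 + 10126*I*sqrt(61)) - 1/4388) = 1/(40062439/4388 + 10126*I*sqrt(61))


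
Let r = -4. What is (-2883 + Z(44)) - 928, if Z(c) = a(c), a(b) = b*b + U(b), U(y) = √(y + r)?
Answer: -1875 + 2*√10 ≈ -1868.7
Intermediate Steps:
U(y) = √(-4 + y) (U(y) = √(y - 4) = √(-4 + y))
a(b) = b² + √(-4 + b) (a(b) = b*b + √(-4 + b) = b² + √(-4 + b))
Z(c) = c² + √(-4 + c)
(-2883 + Z(44)) - 928 = (-2883 + (44² + √(-4 + 44))) - 928 = (-2883 + (1936 + √40)) - 928 = (-2883 + (1936 + 2*√10)) - 928 = (-947 + 2*√10) - 928 = -1875 + 2*√10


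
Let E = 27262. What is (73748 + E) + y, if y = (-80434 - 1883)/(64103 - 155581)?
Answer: 9240275097/91478 ≈ 1.0101e+5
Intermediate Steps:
y = 82317/91478 (y = -82317/(-91478) = -82317*(-1/91478) = 82317/91478 ≈ 0.89986)
(73748 + E) + y = (73748 + 27262) + 82317/91478 = 101010 + 82317/91478 = 9240275097/91478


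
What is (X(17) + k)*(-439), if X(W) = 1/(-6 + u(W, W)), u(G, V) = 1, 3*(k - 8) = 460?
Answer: -1061063/15 ≈ -70738.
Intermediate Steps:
k = 484/3 (k = 8 + (1/3)*460 = 8 + 460/3 = 484/3 ≈ 161.33)
X(W) = -1/5 (X(W) = 1/(-6 + 1) = 1/(-5) = -1/5)
(X(17) + k)*(-439) = (-1/5 + 484/3)*(-439) = (2417/15)*(-439) = -1061063/15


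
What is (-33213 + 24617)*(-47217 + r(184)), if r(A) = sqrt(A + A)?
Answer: 405877332 - 34384*sqrt(23) ≈ 4.0571e+8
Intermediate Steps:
r(A) = sqrt(2)*sqrt(A) (r(A) = sqrt(2*A) = sqrt(2)*sqrt(A))
(-33213 + 24617)*(-47217 + r(184)) = (-33213 + 24617)*(-47217 + sqrt(2)*sqrt(184)) = -8596*(-47217 + sqrt(2)*(2*sqrt(46))) = -8596*(-47217 + 4*sqrt(23)) = 405877332 - 34384*sqrt(23)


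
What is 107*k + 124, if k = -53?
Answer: -5547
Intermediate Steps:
107*k + 124 = 107*(-53) + 124 = -5671 + 124 = -5547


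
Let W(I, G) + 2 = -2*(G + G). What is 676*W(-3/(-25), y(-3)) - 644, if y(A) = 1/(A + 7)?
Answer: -2672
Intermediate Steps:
y(A) = 1/(7 + A)
W(I, G) = -2 - 4*G (W(I, G) = -2 - 2*(G + G) = -2 - 4*G)
676*W(-3/(-25), y(-3)) - 644 = 676*(-2 - 4/(7 - 3)) - 644 = 676*(-2 - 4/4) - 644 = 676*(-2 - 4*1/4) - 644 = 676*(-2 - 1) - 644 = 676*(-3) - 644 = -2028 - 644 = -2672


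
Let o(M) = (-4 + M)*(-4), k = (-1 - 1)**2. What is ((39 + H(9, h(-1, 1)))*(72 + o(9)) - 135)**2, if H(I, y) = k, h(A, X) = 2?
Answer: 4414201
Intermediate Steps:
k = 4 (k = (-2)**2 = 4)
H(I, y) = 4
o(M) = 16 - 4*M
((39 + H(9, h(-1, 1)))*(72 + o(9)) - 135)**2 = ((39 + 4)*(72 + (16 - 4*9)) - 135)**2 = (43*(72 + (16 - 36)) - 135)**2 = (43*(72 - 20) - 135)**2 = (43*52 - 135)**2 = (2236 - 135)**2 = 2101**2 = 4414201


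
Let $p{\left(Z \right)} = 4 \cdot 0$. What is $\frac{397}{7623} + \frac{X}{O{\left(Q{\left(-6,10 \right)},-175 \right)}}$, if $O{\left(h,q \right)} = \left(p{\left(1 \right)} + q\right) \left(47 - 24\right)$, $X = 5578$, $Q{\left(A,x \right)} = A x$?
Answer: $- \frac{5846167}{4383225} \approx -1.3338$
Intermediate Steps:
$p{\left(Z \right)} = 0$
$O{\left(h,q \right)} = 23 q$ ($O{\left(h,q \right)} = \left(0 + q\right) \left(47 - 24\right) = q 23 = 23 q$)
$\frac{397}{7623} + \frac{X}{O{\left(Q{\left(-6,10 \right)},-175 \right)}} = \frac{397}{7623} + \frac{5578}{23 \left(-175\right)} = 397 \cdot \frac{1}{7623} + \frac{5578}{-4025} = \frac{397}{7623} + 5578 \left(- \frac{1}{4025}\right) = \frac{397}{7623} - \frac{5578}{4025} = - \frac{5846167}{4383225}$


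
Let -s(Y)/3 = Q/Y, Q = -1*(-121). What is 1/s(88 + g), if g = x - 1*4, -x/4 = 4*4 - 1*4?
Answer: -12/121 ≈ -0.099174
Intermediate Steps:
x = -48 (x = -4*(4*4 - 1*4) = -4*(16 - 4) = -4*12 = -48)
Q = 121
g = -52 (g = -48 - 1*4 = -48 - 4 = -52)
s(Y) = -363/Y
1/s(88 + g) = 1/(-363/(88 - 52)) = 1/(-363/36) = 1/(-363*1/36) = 1/(-121/12) = -12/121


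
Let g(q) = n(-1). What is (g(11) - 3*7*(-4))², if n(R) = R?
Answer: 6889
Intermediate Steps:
g(q) = -1
(g(11) - 3*7*(-4))² = (-1 - 3*7*(-4))² = (-1 - 21*(-4))² = (-1 + 84)² = 83² = 6889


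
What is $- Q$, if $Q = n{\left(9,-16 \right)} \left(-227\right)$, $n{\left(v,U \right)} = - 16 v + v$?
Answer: $-30645$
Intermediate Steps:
$n{\left(v,U \right)} = - 15 v$
$Q = 30645$ ($Q = \left(-15\right) 9 \left(-227\right) = \left(-135\right) \left(-227\right) = 30645$)
$- Q = \left(-1\right) 30645 = -30645$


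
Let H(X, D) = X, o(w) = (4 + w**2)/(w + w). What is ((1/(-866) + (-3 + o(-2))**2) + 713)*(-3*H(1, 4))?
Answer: -1917321/866 ≈ -2214.0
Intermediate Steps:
o(w) = (4 + w**2)/(2*w) (o(w) = (4 + w**2)/((2*w)) = (4 + w**2)*(1/(2*w)) = (4 + w**2)/(2*w))
((1/(-866) + (-3 + o(-2))**2) + 713)*(-3*H(1, 4)) = ((1/(-866) + (-3 + ((1/2)*(-2) + 2/(-2)))**2) + 713)*(-3*1) = ((-1/866 + (-3 + (-1 + 2*(-1/2)))**2) + 713)*(-3) = ((-1/866 + (-3 + (-1 - 1))**2) + 713)*(-3) = ((-1/866 + (-3 - 2)**2) + 713)*(-3) = ((-1/866 + (-5)**2) + 713)*(-3) = ((-1/866 + 25) + 713)*(-3) = (21649/866 + 713)*(-3) = (639107/866)*(-3) = -1917321/866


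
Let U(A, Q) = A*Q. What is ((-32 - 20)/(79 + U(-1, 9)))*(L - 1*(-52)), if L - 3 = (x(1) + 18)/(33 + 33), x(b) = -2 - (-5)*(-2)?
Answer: -15756/385 ≈ -40.925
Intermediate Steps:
x(b) = -12 (x(b) = -2 - 1*10 = -2 - 10 = -12)
L = 34/11 (L = 3 + (-12 + 18)/(33 + 33) = 3 + 6/66 = 3 + 6*(1/66) = 3 + 1/11 = 34/11 ≈ 3.0909)
((-32 - 20)/(79 + U(-1, 9)))*(L - 1*(-52)) = ((-32 - 20)/(79 - 1*9))*(34/11 - 1*(-52)) = (-52/(79 - 9))*(34/11 + 52) = -52/70*(606/11) = -52*1/70*(606/11) = -26/35*606/11 = -15756/385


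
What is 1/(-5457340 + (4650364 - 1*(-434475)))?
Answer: -1/372501 ≈ -2.6846e-6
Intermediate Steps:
1/(-5457340 + (4650364 - 1*(-434475))) = 1/(-5457340 + (4650364 + 434475)) = 1/(-5457340 + 5084839) = 1/(-372501) = -1/372501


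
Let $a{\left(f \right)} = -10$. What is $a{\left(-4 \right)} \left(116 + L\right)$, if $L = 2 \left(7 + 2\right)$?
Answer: $-1340$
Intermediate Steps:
$L = 18$ ($L = 2 \cdot 9 = 18$)
$a{\left(-4 \right)} \left(116 + L\right) = - 10 \left(116 + 18\right) = \left(-10\right) 134 = -1340$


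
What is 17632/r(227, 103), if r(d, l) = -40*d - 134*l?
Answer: -8816/11441 ≈ -0.77056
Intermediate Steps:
r(d, l) = -134*l - 40*d
17632/r(227, 103) = 17632/(-134*103 - 40*227) = 17632/(-13802 - 9080) = 17632/(-22882) = 17632*(-1/22882) = -8816/11441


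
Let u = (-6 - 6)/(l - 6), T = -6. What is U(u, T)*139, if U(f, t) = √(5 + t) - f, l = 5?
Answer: -1668 + 139*I ≈ -1668.0 + 139.0*I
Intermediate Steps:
u = 12 (u = (-6 - 6)/(5 - 6) = -12/(-1) = -12*(-1) = 12)
U(u, T)*139 = (√(5 - 6) - 1*12)*139 = (√(-1) - 12)*139 = (I - 12)*139 = (-12 + I)*139 = -1668 + 139*I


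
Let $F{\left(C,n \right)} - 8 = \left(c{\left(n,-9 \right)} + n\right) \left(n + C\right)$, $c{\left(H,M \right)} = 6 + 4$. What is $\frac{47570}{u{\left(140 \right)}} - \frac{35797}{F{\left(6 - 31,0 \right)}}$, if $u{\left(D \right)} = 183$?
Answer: $\frac{18062791}{44286} \approx 407.87$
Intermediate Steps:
$c{\left(H,M \right)} = 10$
$F{\left(C,n \right)} = 8 + \left(10 + n\right) \left(C + n\right)$ ($F{\left(C,n \right)} = 8 + \left(10 + n\right) \left(n + C\right) = 8 + \left(10 + n\right) \left(C + n\right)$)
$\frac{47570}{u{\left(140 \right)}} - \frac{35797}{F{\left(6 - 31,0 \right)}} = \frac{47570}{183} - \frac{35797}{8 + 0^{2} + 10 \left(6 - 31\right) + 10 \cdot 0 + \left(6 - 31\right) 0} = 47570 \cdot \frac{1}{183} - \frac{35797}{8 + 0 + 10 \left(-25\right) + 0 - 0} = \frac{47570}{183} - \frac{35797}{8 + 0 - 250 + 0 + 0} = \frac{47570}{183} - \frac{35797}{-242} = \frac{47570}{183} - - \frac{35797}{242} = \frac{47570}{183} + \frac{35797}{242} = \frac{18062791}{44286}$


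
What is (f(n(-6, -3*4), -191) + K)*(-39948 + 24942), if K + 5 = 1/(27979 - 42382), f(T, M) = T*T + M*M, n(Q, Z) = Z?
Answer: -2638244170718/4801 ≈ -5.4952e+8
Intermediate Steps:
f(T, M) = M² + T² (f(T, M) = T² + M² = M² + T²)
K = -72016/14403 (K = -5 + 1/(27979 - 42382) = -5 + 1/(-14403) = -5 - 1/14403 = -72016/14403 ≈ -5.0001)
(f(n(-6, -3*4), -191) + K)*(-39948 + 24942) = (((-191)² + (-3*4)²) - 72016/14403)*(-39948 + 24942) = ((36481 + (-12)²) - 72016/14403)*(-15006) = ((36481 + 144) - 72016/14403)*(-15006) = (36625 - 72016/14403)*(-15006) = (527437859/14403)*(-15006) = -2638244170718/4801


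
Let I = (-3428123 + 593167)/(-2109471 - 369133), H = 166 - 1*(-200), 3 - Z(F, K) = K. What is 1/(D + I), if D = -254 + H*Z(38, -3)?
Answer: 619651/1204070981 ≈ 0.00051463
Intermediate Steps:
Z(F, K) = 3 - K
H = 366 (H = 166 + 200 = 366)
I = 708739/619651 (I = -2834956/(-2478604) = -2834956*(-1/2478604) = 708739/619651 ≈ 1.1438)
D = 1942 (D = -254 + 366*(3 - 1*(-3)) = -254 + 366*(3 + 3) = -254 + 366*6 = -254 + 2196 = 1942)
1/(D + I) = 1/(1942 + 708739/619651) = 1/(1204070981/619651) = 619651/1204070981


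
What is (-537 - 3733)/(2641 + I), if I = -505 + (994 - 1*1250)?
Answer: -427/188 ≈ -2.2713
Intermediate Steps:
I = -761 (I = -505 + (994 - 1250) = -505 - 256 = -761)
(-537 - 3733)/(2641 + I) = (-537 - 3733)/(2641 - 761) = -4270/1880 = -4270*1/1880 = -427/188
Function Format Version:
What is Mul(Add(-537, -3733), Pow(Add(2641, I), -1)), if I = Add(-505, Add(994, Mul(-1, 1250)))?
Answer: Rational(-427, 188) ≈ -2.2713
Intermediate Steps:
I = -761 (I = Add(-505, Add(994, -1250)) = Add(-505, -256) = -761)
Mul(Add(-537, -3733), Pow(Add(2641, I), -1)) = Mul(Add(-537, -3733), Pow(Add(2641, -761), -1)) = Mul(-4270, Pow(1880, -1)) = Mul(-4270, Rational(1, 1880)) = Rational(-427, 188)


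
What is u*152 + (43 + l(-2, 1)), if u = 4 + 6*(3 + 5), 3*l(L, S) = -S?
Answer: 23840/3 ≈ 7946.7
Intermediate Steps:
l(L, S) = -S/3 (l(L, S) = (-S)/3 = -S/3)
u = 52 (u = 4 + 6*8 = 4 + 48 = 52)
u*152 + (43 + l(-2, 1)) = 52*152 + (43 - 1/3*1) = 7904 + (43 - 1/3) = 7904 + 128/3 = 23840/3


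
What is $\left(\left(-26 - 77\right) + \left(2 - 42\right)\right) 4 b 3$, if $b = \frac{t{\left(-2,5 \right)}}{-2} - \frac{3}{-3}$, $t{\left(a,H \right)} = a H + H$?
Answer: $-6006$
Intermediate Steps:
$t{\left(a,H \right)} = H + H a$ ($t{\left(a,H \right)} = H a + H = H + H a$)
$b = \frac{7}{2}$ ($b = \frac{5 \left(1 - 2\right)}{-2} - \frac{3}{-3} = 5 \left(-1\right) \left(- \frac{1}{2}\right) - -1 = \left(-5\right) \left(- \frac{1}{2}\right) + 1 = \frac{5}{2} + 1 = \frac{7}{2} \approx 3.5$)
$\left(\left(-26 - 77\right) + \left(2 - 42\right)\right) 4 b 3 = \left(\left(-26 - 77\right) + \left(2 - 42\right)\right) 4 \cdot \frac{7}{2} \cdot 3 = \left(\left(-26 - 77\right) + \left(2 - 42\right)\right) 14 \cdot 3 = \left(-103 - 40\right) 42 = \left(-143\right) 42 = -6006$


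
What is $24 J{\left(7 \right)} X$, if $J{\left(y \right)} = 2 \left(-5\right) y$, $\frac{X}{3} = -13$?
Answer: $65520$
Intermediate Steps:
$X = -39$ ($X = 3 \left(-13\right) = -39$)
$J{\left(y \right)} = - 10 y$
$24 J{\left(7 \right)} X = 24 \left(\left(-10\right) 7\right) \left(-39\right) = 24 \left(-70\right) \left(-39\right) = \left(-1680\right) \left(-39\right) = 65520$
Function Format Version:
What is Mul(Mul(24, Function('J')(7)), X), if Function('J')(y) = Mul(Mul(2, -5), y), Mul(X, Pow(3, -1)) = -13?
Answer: 65520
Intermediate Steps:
X = -39 (X = Mul(3, -13) = -39)
Function('J')(y) = Mul(-10, y)
Mul(Mul(24, Function('J')(7)), X) = Mul(Mul(24, Mul(-10, 7)), -39) = Mul(Mul(24, -70), -39) = Mul(-1680, -39) = 65520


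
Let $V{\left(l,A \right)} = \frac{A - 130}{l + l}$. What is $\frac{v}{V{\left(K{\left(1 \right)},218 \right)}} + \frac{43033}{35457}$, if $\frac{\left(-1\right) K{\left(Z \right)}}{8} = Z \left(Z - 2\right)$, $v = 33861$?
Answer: $\frac{2401692317}{390027} \approx 6157.8$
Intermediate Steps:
$K{\left(Z \right)} = - 8 Z \left(-2 + Z\right)$ ($K{\left(Z \right)} = - 8 Z \left(Z - 2\right) = - 8 Z \left(-2 + Z\right)$)
$V{\left(l,A \right)} = \frac{-130 + A}{2 l}$
$\frac{v}{V{\left(K{\left(1 \right)},218 \right)}} + \frac{43033}{35457} = \frac{33861}{\frac{1}{2} \frac{1}{8 \cdot 1 \left(2 - 1\right)} \left(-130 + 218\right)} + \frac{43033}{35457} = \frac{33861}{\frac{1}{2} \frac{1}{8 \cdot 1 \left(2 - 1\right)} 88} + 43033 \cdot \frac{1}{35457} = \frac{33861}{\frac{1}{2} \frac{1}{8 \cdot 1 \cdot 1} \cdot 88} + \frac{43033}{35457} = \frac{33861}{\frac{1}{2} \cdot \frac{1}{8} \cdot 88} + \frac{43033}{35457} = \frac{33861}{\frac{11}{2}} + \frac{43033}{35457} = 33861 \cdot \frac{2}{11} + \frac{43033}{35457} = \frac{67722}{11} + \frac{43033}{35457} = \frac{2401692317}{390027}$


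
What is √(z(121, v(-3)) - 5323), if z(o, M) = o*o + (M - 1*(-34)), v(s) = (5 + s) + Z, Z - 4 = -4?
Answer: √9354 ≈ 96.716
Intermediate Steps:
Z = 0 (Z = 4 - 4 = 0)
v(s) = 5 + s (v(s) = (5 + s) + 0 = 5 + s)
z(o, M) = 34 + M + o² (z(o, M) = o² + (M + 34) = o² + (34 + M) = 34 + M + o²)
√(z(121, v(-3)) - 5323) = √((34 + (5 - 3) + 121²) - 5323) = √((34 + 2 + 14641) - 5323) = √(14677 - 5323) = √9354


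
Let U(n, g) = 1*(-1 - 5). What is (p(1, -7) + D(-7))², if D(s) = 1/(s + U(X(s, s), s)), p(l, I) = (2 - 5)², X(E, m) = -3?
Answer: 13456/169 ≈ 79.621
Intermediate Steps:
U(n, g) = -6 (U(n, g) = 1*(-6) = -6)
p(l, I) = 9 (p(l, I) = (-3)² = 9)
D(s) = 1/(-6 + s) (D(s) = 1/(s - 6) = 1/(-6 + s))
(p(1, -7) + D(-7))² = (9 + 1/(-6 - 7))² = (9 + 1/(-13))² = (9 - 1/13)² = (116/13)² = 13456/169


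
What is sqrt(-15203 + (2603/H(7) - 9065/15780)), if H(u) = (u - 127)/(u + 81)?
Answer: I*sqrt(1065285396345)/7890 ≈ 130.81*I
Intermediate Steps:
H(u) = (-127 + u)/(81 + u)
sqrt(-15203 + (2603/H(7) - 9065/15780)) = sqrt(-15203 + (2603/(((-127 + 7)/(81 + 7))) - 9065/15780)) = sqrt(-15203 + (2603/((-120/88)) - 9065*1/15780)) = sqrt(-15203 + (2603/(((1/88)*(-120))) - 1813/3156)) = sqrt(-15203 + (2603/(-15/11) - 1813/3156)) = sqrt(-15203 + (2603*(-11/15) - 1813/3156)) = sqrt(-15203 + (-28633/15 - 1813/3156)) = sqrt(-15203 - 30130981/15780) = sqrt(-270034321/15780) = I*sqrt(1065285396345)/7890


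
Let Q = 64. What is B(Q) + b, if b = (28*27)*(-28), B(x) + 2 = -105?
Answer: -21275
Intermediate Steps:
B(x) = -107 (B(x) = -2 - 105 = -107)
b = -21168 (b = 756*(-28) = -21168)
B(Q) + b = -107 - 21168 = -21275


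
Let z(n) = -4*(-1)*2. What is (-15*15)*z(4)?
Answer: -1800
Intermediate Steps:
z(n) = 8 (z(n) = 4*2 = 8)
(-15*15)*z(4) = -15*15*8 = -225*8 = -1800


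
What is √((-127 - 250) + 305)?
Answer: 6*I*√2 ≈ 8.4853*I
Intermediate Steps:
√((-127 - 250) + 305) = √(-377 + 305) = √(-72) = 6*I*√2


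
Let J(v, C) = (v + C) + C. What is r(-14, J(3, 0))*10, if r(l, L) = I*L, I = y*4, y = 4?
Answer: 480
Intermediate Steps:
I = 16 (I = 4*4 = 16)
J(v, C) = v + 2*C (J(v, C) = (C + v) + C = v + 2*C)
r(l, L) = 16*L
r(-14, J(3, 0))*10 = (16*(3 + 2*0))*10 = (16*(3 + 0))*10 = (16*3)*10 = 48*10 = 480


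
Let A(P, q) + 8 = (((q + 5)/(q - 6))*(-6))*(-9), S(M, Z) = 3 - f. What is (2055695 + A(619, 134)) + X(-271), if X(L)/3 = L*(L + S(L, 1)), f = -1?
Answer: 145460265/64 ≈ 2.2728e+6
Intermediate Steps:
S(M, Z) = 4 (S(M, Z) = 3 - 1*(-1) = 3 + 1 = 4)
X(L) = 3*L*(4 + L) (X(L) = 3*(L*(L + 4)) = 3*(L*(4 + L)) = 3*L*(4 + L))
A(P, q) = -8 + 54*(5 + q)/(-6 + q) (A(P, q) = -8 + (((q + 5)/(q - 6))*(-6))*(-9) = -8 + (((5 + q)/(-6 + q))*(-6))*(-9) = -8 - 6*(5 + q)/(-6 + q)*(-9) = -8 + 54*(5 + q)/(-6 + q))
(2055695 + A(619, 134)) + X(-271) = (2055695 + 2*(159 + 23*134)/(-6 + 134)) + 3*(-271)*(4 - 271) = (2055695 + 2*(159 + 3082)/128) + 3*(-271)*(-267) = (2055695 + 2*(1/128)*3241) + 217071 = (2055695 + 3241/64) + 217071 = 131567721/64 + 217071 = 145460265/64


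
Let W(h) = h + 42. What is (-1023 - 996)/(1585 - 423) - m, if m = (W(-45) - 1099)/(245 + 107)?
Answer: 142459/102256 ≈ 1.3932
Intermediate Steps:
W(h) = 42 + h
m = -551/176 (m = ((42 - 45) - 1099)/(245 + 107) = (-3 - 1099)/352 = -1102*1/352 = -551/176 ≈ -3.1307)
(-1023 - 996)/(1585 - 423) - m = (-1023 - 996)/(1585 - 423) - 1*(-551/176) = -2019/1162 + 551/176 = 142459/102256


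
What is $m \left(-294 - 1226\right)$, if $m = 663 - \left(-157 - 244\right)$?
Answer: $-1617280$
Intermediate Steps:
$m = 1064$ ($m = 663 - \left(-157 - 244\right) = 663 - -401 = 663 + 401 = 1064$)
$m \left(-294 - 1226\right) = 1064 \left(-294 - 1226\right) = 1064 \left(-1520\right) = -1617280$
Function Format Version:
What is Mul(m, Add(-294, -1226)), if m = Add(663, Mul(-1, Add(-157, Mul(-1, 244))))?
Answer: -1617280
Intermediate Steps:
m = 1064 (m = Add(663, Mul(-1, Add(-157, -244))) = Add(663, Mul(-1, -401)) = Add(663, 401) = 1064)
Mul(m, Add(-294, -1226)) = Mul(1064, Add(-294, -1226)) = Mul(1064, -1520) = -1617280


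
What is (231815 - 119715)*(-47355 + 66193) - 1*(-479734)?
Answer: 2112219534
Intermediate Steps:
(231815 - 119715)*(-47355 + 66193) - 1*(-479734) = 112100*18838 + 479734 = 2111739800 + 479734 = 2112219534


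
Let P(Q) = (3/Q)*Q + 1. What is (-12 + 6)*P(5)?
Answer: -24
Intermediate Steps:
P(Q) = 4 (P(Q) = 3 + 1 = 4)
(-12 + 6)*P(5) = (-12 + 6)*4 = -6*4 = -24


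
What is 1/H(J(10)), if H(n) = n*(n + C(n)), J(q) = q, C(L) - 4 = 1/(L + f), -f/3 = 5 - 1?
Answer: 1/135 ≈ 0.0074074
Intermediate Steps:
f = -12 (f = -3*(5 - 1) = -3*4 = -12)
C(L) = 4 + 1/(-12 + L) (C(L) = 4 + 1/(L - 12) = 4 + 1/(-12 + L))
H(n) = n*(n + (-47 + 4*n)/(-12 + n))
1/H(J(10)) = 1/(10*(-47 + 10² - 8*10)/(-12 + 10)) = 1/(10*(-47 + 100 - 80)/(-2)) = 1/(10*(-½)*(-27)) = 1/135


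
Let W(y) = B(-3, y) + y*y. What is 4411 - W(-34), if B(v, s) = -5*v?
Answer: 3240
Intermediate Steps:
W(y) = 15 + y² (W(y) = -5*(-3) + y*y = 15 + y²)
4411 - W(-34) = 4411 - (15 + (-34)²) = 4411 - (15 + 1156) = 4411 - 1*1171 = 4411 - 1171 = 3240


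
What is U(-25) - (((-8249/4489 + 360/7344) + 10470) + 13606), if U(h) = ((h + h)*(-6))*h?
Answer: -14457136775/457878 ≈ -31574.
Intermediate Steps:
U(h) = -12*h² (U(h) = ((2*h)*(-6))*h = (-12*h)*h = -12*h²)
U(-25) - (((-8249/4489 + 360/7344) + 10470) + 13606) = -12*(-25)² - (((-8249/4489 + 360/7344) + 10470) + 13606) = -12*625 - (((-8249*1/4489 + 360*(1/7344)) + 10470) + 13606) = -7500 - (((-8249/4489 + 5/102) + 10470) + 13606) = -7500 - ((-818953/457878 + 10470) + 13606) = -7500 - (4793163707/457878 + 13606) = -7500 - 1*11023051775/457878 = -7500 - 11023051775/457878 = -14457136775/457878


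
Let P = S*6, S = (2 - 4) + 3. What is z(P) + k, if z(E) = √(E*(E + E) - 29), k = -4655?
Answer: -4655 + √43 ≈ -4648.4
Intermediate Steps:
S = 1 (S = -2 + 3 = 1)
P = 6 (P = 1*6 = 6)
z(E) = √(-29 + 2*E²) (z(E) = √(E*(2*E) - 29) = √(2*E² - 29) = √(-29 + 2*E²))
z(P) + k = √(-29 + 2*6²) - 4655 = √(-29 + 2*36) - 4655 = √(-29 + 72) - 4655 = √43 - 4655 = -4655 + √43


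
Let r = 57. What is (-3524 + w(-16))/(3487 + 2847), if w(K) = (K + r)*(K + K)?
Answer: -2418/3167 ≈ -0.76350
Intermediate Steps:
w(K) = 2*K*(57 + K) (w(K) = (K + 57)*(K + K) = (57 + K)*(2*K) = 2*K*(57 + K))
(-3524 + w(-16))/(3487 + 2847) = (-3524 + 2*(-16)*(57 - 16))/(3487 + 2847) = (-3524 + 2*(-16)*41)/6334 = (-3524 - 1312)*(1/6334) = -4836*1/6334 = -2418/3167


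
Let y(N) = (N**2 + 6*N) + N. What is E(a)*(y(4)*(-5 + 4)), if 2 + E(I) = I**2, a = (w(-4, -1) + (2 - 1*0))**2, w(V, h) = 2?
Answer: -11176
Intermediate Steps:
y(N) = N**2 + 7*N
a = 16 (a = (2 + (2 - 1*0))**2 = (2 + (2 + 0))**2 = (2 + 2)**2 = 4**2 = 16)
E(I) = -2 + I**2
E(a)*(y(4)*(-5 + 4)) = (-2 + 16**2)*((4*(7 + 4))*(-5 + 4)) = (-2 + 256)*((4*11)*(-1)) = 254*(44*(-1)) = 254*(-44) = -11176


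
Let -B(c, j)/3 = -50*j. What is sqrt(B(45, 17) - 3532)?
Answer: I*sqrt(982) ≈ 31.337*I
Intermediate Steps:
B(c, j) = 150*j (B(c, j) = -(-150)*j = 150*j)
sqrt(B(45, 17) - 3532) = sqrt(150*17 - 3532) = sqrt(2550 - 3532) = sqrt(-982) = I*sqrt(982)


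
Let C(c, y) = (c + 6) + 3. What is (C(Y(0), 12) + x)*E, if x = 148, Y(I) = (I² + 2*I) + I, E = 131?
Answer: 20567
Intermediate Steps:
Y(I) = I² + 3*I
C(c, y) = 9 + c (C(c, y) = (6 + c) + 3 = 9 + c)
(C(Y(0), 12) + x)*E = ((9 + 0*(3 + 0)) + 148)*131 = ((9 + 0*3) + 148)*131 = ((9 + 0) + 148)*131 = (9 + 148)*131 = 157*131 = 20567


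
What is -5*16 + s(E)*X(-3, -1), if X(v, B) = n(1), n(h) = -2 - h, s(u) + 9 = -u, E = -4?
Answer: -65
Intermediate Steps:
s(u) = -9 - u
X(v, B) = -3 (X(v, B) = -2 - 1*1 = -2 - 1 = -3)
-5*16 + s(E)*X(-3, -1) = -5*16 + (-9 - 1*(-4))*(-3) = -80 + (-9 + 4)*(-3) = -80 - 5*(-3) = -80 + 15 = -65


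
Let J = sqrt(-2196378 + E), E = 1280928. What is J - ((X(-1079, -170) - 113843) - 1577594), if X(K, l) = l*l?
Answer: 1662537 + 5*I*sqrt(36618) ≈ 1.6625e+6 + 956.79*I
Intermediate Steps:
X(K, l) = l**2
J = 5*I*sqrt(36618) (J = sqrt(-2196378 + 1280928) = sqrt(-915450) = 5*I*sqrt(36618) ≈ 956.79*I)
J - ((X(-1079, -170) - 113843) - 1577594) = 5*I*sqrt(36618) - (((-170)**2 - 113843) - 1577594) = 5*I*sqrt(36618) - ((28900 - 113843) - 1577594) = 5*I*sqrt(36618) - (-84943 - 1577594) = 5*I*sqrt(36618) - 1*(-1662537) = 5*I*sqrt(36618) + 1662537 = 1662537 + 5*I*sqrt(36618)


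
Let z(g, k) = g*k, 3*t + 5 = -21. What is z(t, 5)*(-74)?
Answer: 9620/3 ≈ 3206.7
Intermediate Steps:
t = -26/3 (t = -5/3 + (⅓)*(-21) = -5/3 - 7 = -26/3 ≈ -8.6667)
z(t, 5)*(-74) = -26/3*5*(-74) = -130/3*(-74) = 9620/3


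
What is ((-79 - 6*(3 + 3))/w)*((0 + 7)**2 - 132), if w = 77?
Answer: 9545/77 ≈ 123.96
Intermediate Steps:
((-79 - 6*(3 + 3))/w)*((0 + 7)**2 - 132) = ((-79 - 6*(3 + 3))/77)*((0 + 7)**2 - 132) = ((-79 - 6*6)*(1/77))*(7**2 - 132) = ((-79 - 1*36)*(1/77))*(49 - 132) = ((-79 - 36)*(1/77))*(-83) = -115*1/77*(-83) = -115/77*(-83) = 9545/77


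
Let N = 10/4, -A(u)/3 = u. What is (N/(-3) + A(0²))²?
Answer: 25/36 ≈ 0.69444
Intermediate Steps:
A(u) = -3*u
N = 5/2 (N = 10*(¼) = 5/2 ≈ 2.5000)
(N/(-3) + A(0²))² = ((5/2)/(-3) - 3*0²)² = ((5/2)*(-⅓) - 3*0)² = (-⅚ + 0)² = (-⅚)² = 25/36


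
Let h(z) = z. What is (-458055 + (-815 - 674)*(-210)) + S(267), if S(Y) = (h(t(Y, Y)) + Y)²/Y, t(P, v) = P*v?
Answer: 19031643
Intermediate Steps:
S(Y) = (Y + Y²)²/Y (S(Y) = (Y*Y + Y)²/Y = (Y² + Y)²/Y = (Y + Y²)²/Y)
(-458055 + (-815 - 674)*(-210)) + S(267) = (-458055 + (-815 - 674)*(-210)) + 267*(1 + 267)² = (-458055 - 1489*(-210)) + 267*268² = (-458055 + 312690) + 267*71824 = -145365 + 19177008 = 19031643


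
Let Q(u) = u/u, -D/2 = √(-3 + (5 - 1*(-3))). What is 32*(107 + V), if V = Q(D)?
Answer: 3456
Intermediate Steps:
D = -2*√5 (D = -2*√(-3 + (5 - 1*(-3))) = -2*√(-3 + (5 + 3)) = -2*√(-3 + 8) = -2*√5 ≈ -4.4721)
Q(u) = 1
V = 1
32*(107 + V) = 32*(107 + 1) = 32*108 = 3456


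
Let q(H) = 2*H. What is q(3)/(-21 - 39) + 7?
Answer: 69/10 ≈ 6.9000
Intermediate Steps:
q(3)/(-21 - 39) + 7 = (2*3)/(-21 - 39) + 7 = 6/(-60) + 7 = 6*(-1/60) + 7 = -⅒ + 7 = 69/10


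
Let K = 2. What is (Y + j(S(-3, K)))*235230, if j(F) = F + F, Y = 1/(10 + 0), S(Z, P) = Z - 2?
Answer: -2328777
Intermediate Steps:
S(Z, P) = -2 + Z
Y = ⅒ (Y = 1/10 = ⅒ ≈ 0.10000)
j(F) = 2*F
(Y + j(S(-3, K)))*235230 = (⅒ + 2*(-2 - 3))*235230 = (⅒ + 2*(-5))*235230 = (⅒ - 10)*235230 = -99/10*235230 = -2328777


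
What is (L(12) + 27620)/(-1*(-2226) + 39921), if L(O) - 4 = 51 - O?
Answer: 9221/14049 ≈ 0.65635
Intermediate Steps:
L(O) = 55 - O (L(O) = 4 + (51 - O) = 55 - O)
(L(12) + 27620)/(-1*(-2226) + 39921) = ((55 - 1*12) + 27620)/(-1*(-2226) + 39921) = ((55 - 12) + 27620)/(2226 + 39921) = (43 + 27620)/42147 = 27663*(1/42147) = 9221/14049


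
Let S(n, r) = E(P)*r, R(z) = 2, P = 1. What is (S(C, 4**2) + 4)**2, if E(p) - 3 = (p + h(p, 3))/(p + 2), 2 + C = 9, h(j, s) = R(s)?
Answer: 4624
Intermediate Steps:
h(j, s) = 2
C = 7 (C = -2 + 9 = 7)
E(p) = 4 (E(p) = 3 + (p + 2)/(p + 2) = 3 + (2 + p)/(2 + p) = 3 + 1 = 4)
S(n, r) = 4*r
(S(C, 4**2) + 4)**2 = (4*4**2 + 4)**2 = (4*16 + 4)**2 = (64 + 4)**2 = 68**2 = 4624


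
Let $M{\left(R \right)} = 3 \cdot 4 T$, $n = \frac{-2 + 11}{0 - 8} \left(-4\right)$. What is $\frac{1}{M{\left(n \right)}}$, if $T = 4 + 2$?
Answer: $\frac{1}{72} \approx 0.013889$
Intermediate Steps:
$T = 6$
$n = \frac{9}{2}$ ($n = \frac{9}{-8} \left(-4\right) = 9 \left(- \frac{1}{8}\right) \left(-4\right) = \left(- \frac{9}{8}\right) \left(-4\right) = \frac{9}{2} \approx 4.5$)
$M{\left(R \right)} = 72$ ($M{\left(R \right)} = 3 \cdot 4 \cdot 6 = 12 \cdot 6 = 72$)
$\frac{1}{M{\left(n \right)}} = \frac{1}{72}$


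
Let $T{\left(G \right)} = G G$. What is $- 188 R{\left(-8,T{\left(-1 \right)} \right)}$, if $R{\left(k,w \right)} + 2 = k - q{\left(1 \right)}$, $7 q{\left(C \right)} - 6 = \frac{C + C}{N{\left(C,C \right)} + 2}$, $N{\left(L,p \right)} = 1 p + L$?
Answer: $\frac{14382}{7} \approx 2054.6$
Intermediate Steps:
$T{\left(G \right)} = G^{2}$
$N{\left(L,p \right)} = L + p$ ($N{\left(L,p \right)} = p + L = L + p$)
$q{\left(C \right)} = \frac{6}{7} + \frac{2 C}{7 \left(2 + 2 C\right)}$ ($q{\left(C \right)} = \frac{6}{7} + \frac{\left(C + C\right) \frac{1}{\left(C + C\right) + 2}}{7} = \frac{6}{7} + \frac{2 C \frac{1}{2 C + 2}}{7} = \frac{6}{7} + \frac{2 C \frac{1}{2 + 2 C}}{7} = \frac{6}{7} + \frac{2 C}{7 \left(2 + 2 C\right)}$)
$R{\left(k,w \right)} = - \frac{41}{14} + k$ ($R{\left(k,w \right)} = -2 + \left(k - \frac{\frac{6}{7} + 1}{1 + 1}\right) = -2 + \left(k - \frac{1}{2} \cdot \frac{13}{7}\right) = -2 + \left(k - \frac{13}{14}\right) = -2 + \left(- \frac{13}{14} + k\right) = - \frac{41}{14} + k$)
$- 188 R{\left(-8,T{\left(-1 \right)} \right)} = - 188 \left(- \frac{41}{14} - 8\right) = \left(-188\right) \left(- \frac{153}{14}\right) = \frac{14382}{7}$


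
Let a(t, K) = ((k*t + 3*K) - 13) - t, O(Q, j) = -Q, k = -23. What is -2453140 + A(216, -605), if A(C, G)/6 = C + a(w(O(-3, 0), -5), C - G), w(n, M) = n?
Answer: -2437576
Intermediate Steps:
a(t, K) = -13 - 24*t + 3*K (a(t, K) = ((-23*t + 3*K) - 13) - t = (-13 - 23*t + 3*K) - t = -13 - 24*t + 3*K)
A(C, G) = -510 - 18*G + 24*C (A(C, G) = 6*(C + (-13 - (-24)*(-3) + 3*(C - G))) = 6*(C + (-13 - 24*3 + (-3*G + 3*C))) = 6*(C + (-13 - 72 + (-3*G + 3*C))) = 6*(C + (-85 - 3*G + 3*C)) = 6*(-85 - 3*G + 4*C) = -510 - 18*G + 24*C)
-2453140 + A(216, -605) = -2453140 + (-510 - 18*(-605) + 24*216) = -2453140 + (-510 + 10890 + 5184) = -2453140 + 15564 = -2437576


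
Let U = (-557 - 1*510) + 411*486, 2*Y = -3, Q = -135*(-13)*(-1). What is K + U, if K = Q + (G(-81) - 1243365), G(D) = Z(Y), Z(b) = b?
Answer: -2092885/2 ≈ -1.0464e+6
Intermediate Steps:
Q = -1755 (Q = 1755*(-1) = -1755)
Y = -3/2 (Y = (½)*(-3) = -3/2 ≈ -1.5000)
G(D) = -3/2
U = 198679 (U = (-557 - 510) + 199746 = -1067 + 199746 = 198679)
K = -2490243/2 (K = -1755 + (-3/2 - 1243365) = -1755 - 2486733/2 = -2490243/2 ≈ -1.2451e+6)
K + U = -2490243/2 + 198679 = -2092885/2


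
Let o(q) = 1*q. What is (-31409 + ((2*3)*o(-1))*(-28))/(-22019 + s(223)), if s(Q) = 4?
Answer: 4463/3145 ≈ 1.4191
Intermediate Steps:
o(q) = q
(-31409 + ((2*3)*o(-1))*(-28))/(-22019 + s(223)) = (-31409 + ((2*3)*(-1))*(-28))/(-22019 + 4) = (-31409 + (6*(-1))*(-28))/(-22015) = (-31409 - 6*(-28))*(-1/22015) = (-31409 + 168)*(-1/22015) = -31241*(-1/22015) = 4463/3145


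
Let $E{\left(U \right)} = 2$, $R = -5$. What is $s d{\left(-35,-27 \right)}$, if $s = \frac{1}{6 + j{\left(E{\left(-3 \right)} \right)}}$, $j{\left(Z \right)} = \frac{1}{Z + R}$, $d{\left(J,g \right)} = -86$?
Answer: $- \frac{258}{17} \approx -15.176$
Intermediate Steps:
$j{\left(Z \right)} = \frac{1}{-5 + Z}$ ($j{\left(Z \right)} = \frac{1}{Z - 5} = \frac{1}{-5 + Z}$)
$s = \frac{3}{17}$ ($s = \frac{1}{6 + \frac{1}{-5 + 2}} = \frac{1}{6 + \frac{1}{-3}} = \frac{1}{6 - \frac{1}{3}} = \frac{1}{\frac{17}{3}} = \frac{3}{17} \approx 0.17647$)
$s d{\left(-35,-27 \right)} = \frac{3}{17} \left(-86\right) = - \frac{258}{17}$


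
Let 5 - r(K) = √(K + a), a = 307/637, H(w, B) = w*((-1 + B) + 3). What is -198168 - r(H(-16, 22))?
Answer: -198173 + I*√3175913/91 ≈ -1.9817e+5 + 19.584*I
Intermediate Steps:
H(w, B) = w*(2 + B)
a = 307/637 (a = 307*(1/637) = 307/637 ≈ 0.48195)
r(K) = 5 - √(307/637 + K) (r(K) = 5 - √(K + 307/637) = 5 - √(307/637 + K))
-198168 - r(H(-16, 22)) = -198168 - (5 - √(3991 + 8281*(-16*(2 + 22)))/91) = -198168 - (5 - √(3991 + 8281*(-16*24))/91) = -198168 - (5 - √(3991 + 8281*(-384))/91) = -198168 - (5 - √(3991 - 3179904)/91) = -198168 - (5 - I*√3175913/91) = -198168 + (-5 + I*√3175913/91) = -198173 + I*√3175913/91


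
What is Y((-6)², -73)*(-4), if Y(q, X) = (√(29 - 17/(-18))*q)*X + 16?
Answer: -64 + 12264*√22 ≈ 57459.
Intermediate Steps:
Y(q, X) = 16 + 7*X*q*√22/6 (Y(q, X) = (√(29 - 17*(-1/18))*q)*X + 16 = (√(29 + 17/18)*q)*X + 16 = (√(539/18)*q)*X + 16 = ((7*√22/6)*q)*X + 16 = (7*q*√22/6)*X + 16 = 7*X*q*√22/6 + 16 = 16 + 7*X*q*√22/6)
Y((-6)², -73)*(-4) = (16 + (7/6)*(-73)*(-6)²*√22)*(-4) = (16 + (7/6)*(-73)*36*√22)*(-4) = (16 - 3066*√22)*(-4) = -64 + 12264*√22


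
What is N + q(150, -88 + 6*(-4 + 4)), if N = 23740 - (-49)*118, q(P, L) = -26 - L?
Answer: 29584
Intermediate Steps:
N = 29522 (N = 23740 - 1*(-5782) = 23740 + 5782 = 29522)
N + q(150, -88 + 6*(-4 + 4)) = 29522 + (-26 - (-88 + 6*(-4 + 4))) = 29522 + (-26 - (-88 + 6*0)) = 29522 + (-26 - (-88 + 0)) = 29522 + (-26 - 1*(-88)) = 29522 + (-26 + 88) = 29522 + 62 = 29584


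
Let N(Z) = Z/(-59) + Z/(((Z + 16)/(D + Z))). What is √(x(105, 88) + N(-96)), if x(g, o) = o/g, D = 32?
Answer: 2*I*√713205570/6195 ≈ 8.6218*I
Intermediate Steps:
N(Z) = -Z/59 + Z*(32 + Z)/(16 + Z) (N(Z) = Z/(-59) + Z/(((Z + 16)/(32 + Z))) = Z*(-1/59) + Z/(((16 + Z)/(32 + Z))) = -Z/59 + Z/(((16 + Z)/(32 + Z))) = -Z/59 + Z*((32 + Z)/(16 + Z)) = -Z/59 + Z*(32 + Z)/(16 + Z))
√(x(105, 88) + N(-96)) = √(88/105 + (2/59)*(-96)*(936 + 29*(-96))/(16 - 96)) = √(88*(1/105) + (2/59)*(-96)*(936 - 2784)/(-80)) = √(88/105 + (2/59)*(-96)*(-1/80)*(-1848)) = √(88/105 - 22176/295) = √(-460504/6195) = 2*I*√713205570/6195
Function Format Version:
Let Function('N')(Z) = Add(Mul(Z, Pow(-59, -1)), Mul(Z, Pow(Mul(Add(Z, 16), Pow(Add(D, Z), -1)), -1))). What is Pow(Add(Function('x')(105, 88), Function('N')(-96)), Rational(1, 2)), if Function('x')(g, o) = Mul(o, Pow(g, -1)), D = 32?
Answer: Mul(Rational(2, 6195), I, Pow(713205570, Rational(1, 2))) ≈ Mul(8.6218, I)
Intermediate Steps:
Function('N')(Z) = Add(Mul(Rational(-1, 59), Z), Mul(Z, Pow(Add(16, Z), -1), Add(32, Z))) (Function('N')(Z) = Add(Mul(Z, Pow(-59, -1)), Mul(Z, Pow(Mul(Add(Z, 16), Pow(Add(32, Z), -1)), -1))) = Add(Mul(Z, Rational(-1, 59)), Mul(Z, Pow(Mul(Add(16, Z), Pow(Add(32, Z), -1)), -1))) = Add(Mul(Rational(-1, 59), Z), Mul(Z, Pow(Mul(Pow(Add(32, Z), -1), Add(16, Z)), -1))) = Add(Mul(Rational(-1, 59), Z), Mul(Z, Mul(Pow(Add(16, Z), -1), Add(32, Z)))) = Add(Mul(Rational(-1, 59), Z), Mul(Z, Pow(Add(16, Z), -1), Add(32, Z))))
Pow(Add(Function('x')(105, 88), Function('N')(-96)), Rational(1, 2)) = Pow(Add(Mul(88, Pow(105, -1)), Mul(Rational(2, 59), -96, Pow(Add(16, -96), -1), Add(936, Mul(29, -96)))), Rational(1, 2)) = Pow(Add(Mul(88, Rational(1, 105)), Mul(Rational(2, 59), -96, Pow(-80, -1), Add(936, -2784))), Rational(1, 2)) = Pow(Add(Rational(88, 105), Mul(Rational(2, 59), -96, Rational(-1, 80), -1848)), Rational(1, 2)) = Pow(Add(Rational(88, 105), Rational(-22176, 295)), Rational(1, 2)) = Pow(Rational(-460504, 6195), Rational(1, 2)) = Mul(Rational(2, 6195), I, Pow(713205570, Rational(1, 2)))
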